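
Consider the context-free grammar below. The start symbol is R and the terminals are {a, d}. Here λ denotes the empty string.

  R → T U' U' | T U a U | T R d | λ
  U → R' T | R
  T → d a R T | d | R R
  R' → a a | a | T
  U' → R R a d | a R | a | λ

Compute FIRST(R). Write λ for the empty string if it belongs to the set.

FIRST(R): from R→T U' U' we get {λ, a, d}; from R→T U a U we get {a, d}; from R→T R d we get {a, d}; from R→λ we get {λ}. So FIRST(R) = {λ, a, d}.
FIRST(T): from T→d a R T we get {d}; from T→d we get {d}; from T→R R we get {λ, a, d}. So FIRST(T) = {λ, a, d}.
FIRST(U'): from U'→R R a d we get {a, d}; from U'→a R we get {a}; from U'→a we get {a}; from U'→λ we get {λ}. So FIRST(U') = {λ, a, d}.
FIRST(R'): from R'→a a we get {a}; from R'→a we get {a}; from R'→T we get {λ, a, d}. So FIRST(R') = {λ, a, d}.
FIRST(U): from U→R' T we get {λ, a, d}; from U→R we get {λ, a, d}. So FIRST(U) = {λ, a, d}.

{λ, a, d}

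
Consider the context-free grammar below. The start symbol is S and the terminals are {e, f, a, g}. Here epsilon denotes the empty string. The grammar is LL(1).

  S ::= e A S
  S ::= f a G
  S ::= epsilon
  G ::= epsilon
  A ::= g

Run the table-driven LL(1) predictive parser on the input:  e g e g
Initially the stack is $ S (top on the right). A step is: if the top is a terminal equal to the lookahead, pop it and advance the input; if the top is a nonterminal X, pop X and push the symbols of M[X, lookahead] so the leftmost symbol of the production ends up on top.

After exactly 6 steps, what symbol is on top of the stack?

step 1: stack=$ S  input=e g e g $  — expand S ::= e A S
step 2: stack=$ S A e  input=e g e g $  — match e
step 3: stack=$ S A  input=g e g $  — expand A ::= g
step 4: stack=$ S g  input=g e g $  — match g
step 5: stack=$ S  input=e g $  — expand S ::= e A S
step 6: stack=$ S A e  input=e g $  — match e
Stack after step 6: $ S A (top = A).

A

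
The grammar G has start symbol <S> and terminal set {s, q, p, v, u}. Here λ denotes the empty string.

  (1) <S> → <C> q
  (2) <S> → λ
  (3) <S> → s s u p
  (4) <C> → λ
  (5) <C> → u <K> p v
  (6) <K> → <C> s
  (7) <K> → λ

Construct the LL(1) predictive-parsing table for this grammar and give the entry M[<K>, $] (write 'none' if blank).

none

FIRST(<C>) = {λ, u}
FIRST(<S>) = {λ, q, s, u}  (via <C> q)
FIRST(<K>) = {λ, s, u}  (via <C> s)
FOLLOW(<S>) includes $ since <S> is the start symbol.
FOLLOW(<K>): in <C>→u <K> p v, <K> is followed by p v with FIRST {p}. Thus FOLLOW(<K>) = {p}.
For <K> → <C> s: FIRST(<C> s) = {s, u}, so it goes in M[<K>, t] for t ∈ {s, u}.
For <K> → λ: FIRST(λ) = {λ}, so it goes in M[<K>, t] for t ∈ {}; since λ ∈ FIRST, also for every t ∈ FOLLOW(<K>) = {p}.
None of these place a production in M[<K>, $].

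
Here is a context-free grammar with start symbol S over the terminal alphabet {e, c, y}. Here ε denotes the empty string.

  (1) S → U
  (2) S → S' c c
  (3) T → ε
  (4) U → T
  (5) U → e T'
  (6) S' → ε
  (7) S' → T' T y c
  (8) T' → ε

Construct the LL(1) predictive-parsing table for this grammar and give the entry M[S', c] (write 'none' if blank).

FIRST(T) = {ε}
FIRST(T') = {ε}
FIRST(U) = {ε, e}  (via T)
FIRST(S') = {ε, y}  (via T' T y c)
FIRST(S) = {ε, c, e, y}  (via U, S' c c)
FOLLOW(S) includes $ since S is the start symbol.
FOLLOW(S'): in S→S' c c, S' is followed by c c with FIRST {c}. Thus FOLLOW(S') = {c}.
For S' → ε: FIRST(ε) = {ε}, so it goes in M[S', t] for t ∈ {}; since ε ∈ FIRST, also for every t ∈ FOLLOW(S') = {c}.
For S' → T' T y c: FIRST(T' T y c) = {y}, so it goes in M[S', t] for t ∈ {y}.

S' → ε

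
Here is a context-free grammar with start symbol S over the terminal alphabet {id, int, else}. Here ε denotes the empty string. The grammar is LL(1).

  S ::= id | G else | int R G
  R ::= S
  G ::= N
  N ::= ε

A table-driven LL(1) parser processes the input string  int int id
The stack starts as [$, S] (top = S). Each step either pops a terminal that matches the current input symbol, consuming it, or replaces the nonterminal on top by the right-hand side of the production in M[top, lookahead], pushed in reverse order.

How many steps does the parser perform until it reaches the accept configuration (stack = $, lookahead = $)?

12

step 1: stack=$ S  input=int int id $  — expand S ::= int R G
step 2: stack=$ G R int  input=int int id $  — match int
step 3: stack=$ G R  input=int id $  — expand R ::= S
step 4: stack=$ G S  input=int id $  — expand S ::= int R G
step 5: stack=$ G G R int  input=int id $  — match int
step 6: stack=$ G G R  input=id $  — expand R ::= S
step 7: stack=$ G G S  input=id $  — expand S ::= id
step 8: stack=$ G G id  input=id $  — match id
step 9: stack=$ G G  input=$  — expand G ::= N
step 10: stack=$ G N  input=$  — expand N ::= ε
step 11: stack=$ G  input=$  — expand G ::= N
step 12: stack=$ N  input=$  — expand N ::= ε
Accept reached after 12 steps.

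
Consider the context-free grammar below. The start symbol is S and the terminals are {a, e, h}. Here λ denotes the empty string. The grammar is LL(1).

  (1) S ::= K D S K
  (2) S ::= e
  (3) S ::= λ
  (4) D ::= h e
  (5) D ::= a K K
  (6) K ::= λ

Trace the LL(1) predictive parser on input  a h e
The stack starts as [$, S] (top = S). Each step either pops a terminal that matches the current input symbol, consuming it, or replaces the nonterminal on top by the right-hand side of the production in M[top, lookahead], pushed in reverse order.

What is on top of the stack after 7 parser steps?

K

     Stack        Input    Action
  1  $ S          a h e $  expand S ::= K D S K
  2  $ K S D K    a h e $  expand K ::= λ
  3  $ K S D      a h e $  expand D ::= a K K
  4  $ K S K K a  a h e $  match a
  5  $ K S K K    h e $    expand K ::= λ
  6  $ K S K      h e $    expand K ::= λ
  7  $ K S        h e $    expand S ::= K D S K
Stack after step 7: $ K K S D K (top = K).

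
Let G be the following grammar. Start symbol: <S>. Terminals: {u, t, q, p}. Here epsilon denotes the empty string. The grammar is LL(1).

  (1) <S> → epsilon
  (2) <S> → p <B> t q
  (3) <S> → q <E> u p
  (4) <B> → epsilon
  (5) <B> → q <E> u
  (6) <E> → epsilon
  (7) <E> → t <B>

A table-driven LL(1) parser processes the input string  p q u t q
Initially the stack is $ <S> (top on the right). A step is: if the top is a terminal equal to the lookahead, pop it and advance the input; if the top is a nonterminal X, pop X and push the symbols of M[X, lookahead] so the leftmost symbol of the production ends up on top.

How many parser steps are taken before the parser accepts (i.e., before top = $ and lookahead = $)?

8

step 1: stack=$ <S>  input=p q u t q $  — expand <S> → p <B> t q
step 2: stack=$ q t <B> p  input=p q u t q $  — match p
step 3: stack=$ q t <B>  input=q u t q $  — expand <B> → q <E> u
step 4: stack=$ q t u <E> q  input=q u t q $  — match q
step 5: stack=$ q t u <E>  input=u t q $  — expand <E> → epsilon
step 6: stack=$ q t u  input=u t q $  — match u
step 7: stack=$ q t  input=t q $  — match t
step 8: stack=$ q  input=q $  — match q
Accept reached after 8 steps.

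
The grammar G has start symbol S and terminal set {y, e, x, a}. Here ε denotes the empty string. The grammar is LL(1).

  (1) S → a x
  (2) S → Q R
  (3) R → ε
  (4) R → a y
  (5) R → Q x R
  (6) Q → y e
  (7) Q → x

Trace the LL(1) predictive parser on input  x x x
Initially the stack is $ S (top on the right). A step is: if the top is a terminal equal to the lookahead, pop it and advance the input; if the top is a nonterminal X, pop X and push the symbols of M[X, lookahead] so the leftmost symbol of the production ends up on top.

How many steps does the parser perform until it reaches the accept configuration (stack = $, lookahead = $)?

8

     Stack    Input    Action
  1  $ S      x x x $  expand S → Q R
  2  $ R Q    x x x $  expand Q → x
  3  $ R x    x x x $  match x
  4  $ R      x x $    expand R → Q x R
  5  $ R x Q  x x $    expand Q → x
  6  $ R x x  x x $    match x
  7  $ R x    x $      match x
  8  $ R      $        expand R → ε
Accept reached after 8 steps.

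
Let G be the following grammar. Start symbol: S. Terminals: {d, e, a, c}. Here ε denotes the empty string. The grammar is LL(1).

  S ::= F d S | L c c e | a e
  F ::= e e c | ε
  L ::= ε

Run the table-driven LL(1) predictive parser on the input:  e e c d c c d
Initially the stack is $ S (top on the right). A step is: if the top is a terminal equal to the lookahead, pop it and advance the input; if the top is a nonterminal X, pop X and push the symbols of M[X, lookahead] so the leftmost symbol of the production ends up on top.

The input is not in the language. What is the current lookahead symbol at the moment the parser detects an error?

d

step 1: stack=$ S  input=e e c d c c d $  — expand S ::= F d S
step 2: stack=$ S d F  input=e e c d c c d $  — expand F ::= e e c
step 3: stack=$ S d c e e  input=e e c d c c d $  — match e
step 4: stack=$ S d c e  input=e c d c c d $  — match e
step 5: stack=$ S d c  input=c d c c d $  — match c
step 6: stack=$ S d  input=d c c d $  — match d
step 7: stack=$ S  input=c c d $  — expand S ::= L c c e
step 8: stack=$ e c c L  input=c c d $  — expand L ::= ε
step 9: stack=$ e c c  input=c c d $  — match c
step 10: stack=$ e c  input=c d $  — match c
step 11: stack=$ e  input=d $  — error: top is terminal e but lookahead is d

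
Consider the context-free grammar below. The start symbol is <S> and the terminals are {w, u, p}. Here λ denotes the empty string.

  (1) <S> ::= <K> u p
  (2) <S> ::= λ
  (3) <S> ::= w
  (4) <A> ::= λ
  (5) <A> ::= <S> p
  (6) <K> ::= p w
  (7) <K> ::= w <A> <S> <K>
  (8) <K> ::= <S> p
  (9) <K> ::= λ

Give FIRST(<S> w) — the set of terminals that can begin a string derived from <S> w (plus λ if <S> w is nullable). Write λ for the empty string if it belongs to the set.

{p, u, w}

FIRST(<S>): from <S>::=<K> u p we get {p, u, w}; from <S>::=λ we get {λ}; from <S>::=w we get {w}. So FIRST(<S>) = {λ, p, u, w}.
FIRST(<A>): from <A>::=λ we get {λ}; from <A>::=<S> p we get {p, u, w}. So FIRST(<A>) = {λ, p, u, w}.
FIRST(<K>): from <K>::=p w we get {p}; from <K>::=w <A> <S> <K> we get {w}; from <K>::=<S> p we get {p, u, w}; from <K>::=λ we get {λ}. So FIRST(<K>) = {λ, p, u, w}.
FIRST(<S> w): take FIRST of each symbol in turn, carrying on past any symbol whose FIRST contains λ; result {p, u, w}.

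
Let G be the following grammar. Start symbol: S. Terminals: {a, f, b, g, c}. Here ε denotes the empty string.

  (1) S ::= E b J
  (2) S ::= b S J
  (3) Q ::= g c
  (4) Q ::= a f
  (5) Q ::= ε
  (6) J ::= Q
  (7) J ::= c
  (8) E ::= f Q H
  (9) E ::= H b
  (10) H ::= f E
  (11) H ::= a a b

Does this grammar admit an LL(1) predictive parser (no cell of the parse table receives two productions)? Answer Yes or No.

FIRST(S) = {a, b, f}
FIRST(Q) = {ε, a, g}
FIRST(J) = {ε, a, c, g}
FIRST(E) = {a, f}
FIRST(H) = {a, f}
FOLLOW(S) = {$, a, c, g}
FOLLOW(Q) = {$, a, c, f, g}
FOLLOW(J) = {$, a, c, g}
FOLLOW(E) = {b}
FOLLOW(H) = {b}
Cell M[E, f] receives both E ::= f Q H and E ::= H b — the grammar is not LL(1).

No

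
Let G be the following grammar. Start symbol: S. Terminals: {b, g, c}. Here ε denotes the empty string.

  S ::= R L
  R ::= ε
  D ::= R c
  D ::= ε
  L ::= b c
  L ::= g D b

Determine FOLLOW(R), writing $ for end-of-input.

{b, c, g}

FIRST(R): from R::=ε we get {ε}. So FIRST(R) = {ε}.
FIRST(L): from L::=b c we get {b}; from L::=g D b we get {g}. So FIRST(L) = {b, g}.
FIRST(S): from S::=R L we get {b, g}. So FIRST(S) = {b, g}.
FIRST(D): from D::=R c we get {c}; from D::=ε we get {ε}. So FIRST(D) = {ε, c}.
FOLLOW(S) includes $ since S is the start symbol.
FOLLOW(S): S appears on no right-hand side. Thus FOLLOW(S) = {$}.
FOLLOW(R): in S::=R L, R is followed by L with FIRST {b, g}; in D::=R c, R is followed by c with FIRST {c}. Thus FOLLOW(R) = {b, c, g}.
FOLLOW(D): in L::=g D b, D is followed by b with FIRST {b}. Thus FOLLOW(D) = {b}.
FOLLOW(L): in S::=R L, the suffix after L is empty, so FOLLOW(L) ⊇ FOLLOW(S) = {$}. Thus FOLLOW(L) = {$}.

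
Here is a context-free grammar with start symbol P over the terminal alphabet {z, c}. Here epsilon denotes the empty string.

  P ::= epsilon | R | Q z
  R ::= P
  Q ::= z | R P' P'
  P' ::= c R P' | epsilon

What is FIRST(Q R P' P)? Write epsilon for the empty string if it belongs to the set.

{epsilon, c, z}

FIRST(P'): from P'::=c R P' we get {c}; from P'::=epsilon we get {epsilon}. So FIRST(P') = {epsilon, c}.
FIRST(P): from P::=epsilon we get {epsilon}; from P::=R we get {epsilon, c, z}; from P::=Q z we get {c, z}. So FIRST(P) = {epsilon, c, z}.
FIRST(R): from R::=P we get {epsilon, c, z}. So FIRST(R) = {epsilon, c, z}.
FIRST(Q): from Q::=z we get {z}; from Q::=R P' P' we get {epsilon, c, z}. So FIRST(Q) = {epsilon, c, z}.
FIRST(Q R P' P): take FIRST of each symbol in turn, carrying on past any symbol whose FIRST contains epsilon; result {epsilon, c, z}.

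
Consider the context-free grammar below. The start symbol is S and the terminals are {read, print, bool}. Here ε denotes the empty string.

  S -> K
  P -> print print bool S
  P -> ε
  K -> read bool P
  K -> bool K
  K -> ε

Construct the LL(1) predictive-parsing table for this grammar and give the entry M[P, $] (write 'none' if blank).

FIRST(P): from P->print print bool S we get {print}; from P->ε we get {ε}. So FIRST(P) = {ε, print}.
FIRST(K): from K->read bool P we get {read}; from K->bool K we get {bool}; from K->ε we get {ε}. So FIRST(K) = {ε, bool, read}.
FIRST(S): from S->K we get {ε, bool, read}. So FIRST(S) = {ε, bool, read}.
FOLLOW(S) includes $ since S is the start symbol.
FOLLOW(K): in S->K, the suffix after K is empty, so FOLLOW(K) ⊇ FOLLOW(S) = {$}; in K->bool K, the suffix after K is empty (adds nothing new). Thus FOLLOW(K) = {$}.
FOLLOW(P): in K->read bool P, the suffix after P is empty, so FOLLOW(P) ⊇ FOLLOW(K) = {$}. Thus FOLLOW(P) = {$}.
For P -> print print bool S: FIRST(print print bool S) = {print}, so it goes in M[P, t] for t ∈ {print}.
For P -> ε: FIRST(ε) = {ε}, so it goes in M[P, t] for t ∈ {}; since ε ∈ FIRST, also for every t ∈ FOLLOW(P) = {$}.

P -> ε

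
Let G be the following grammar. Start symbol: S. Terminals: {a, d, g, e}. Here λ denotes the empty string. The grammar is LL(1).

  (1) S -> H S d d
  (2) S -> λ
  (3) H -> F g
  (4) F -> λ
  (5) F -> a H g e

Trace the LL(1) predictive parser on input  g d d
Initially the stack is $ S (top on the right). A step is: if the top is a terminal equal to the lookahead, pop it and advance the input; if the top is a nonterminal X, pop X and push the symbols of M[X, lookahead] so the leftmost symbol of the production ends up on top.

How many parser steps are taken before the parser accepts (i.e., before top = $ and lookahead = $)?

     Stack        Input    Action
  1  $ S          g d d $  expand S -> H S d d
  2  $ d d S H    g d d $  expand H -> F g
  3  $ d d S g F  g d d $  expand F -> λ
  4  $ d d S g    g d d $  match g
  5  $ d d S      d d $    expand S -> λ
  6  $ d d        d d $    match d
  7  $ d          d $      match d
Accept reached after 7 steps.

7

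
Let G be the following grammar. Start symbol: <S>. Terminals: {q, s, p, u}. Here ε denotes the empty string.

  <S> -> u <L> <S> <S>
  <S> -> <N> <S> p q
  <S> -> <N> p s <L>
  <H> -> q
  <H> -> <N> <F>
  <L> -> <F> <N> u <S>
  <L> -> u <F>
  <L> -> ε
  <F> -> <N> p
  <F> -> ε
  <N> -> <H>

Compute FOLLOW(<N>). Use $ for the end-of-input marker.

{p, q, u}

FIRST(<S>): from <S>->u <L> <S> <S> we get {u}; from <S>-><N> <S> p q we get {q}; from <S>-><N> p s <L> we get {q}. So FIRST(<S>) = {q, u}.
FIRST(<H>): from <H>->q we get {q}; from <H>-><N> <F> we get {q}. So FIRST(<H>) = {q}.
FIRST(<N>): from <N>-><H> we get {q}. So FIRST(<N>) = {q}.
FIRST(<F>): from <F>-><N> p we get {q}; from <F>->ε we get {ε}. So FIRST(<F>) = {ε, q}.
FIRST(<L>): from <L>-><F> <N> u <S> we get {q}; from <L>->u <F> we get {u}; from <L>->ε we get {ε}. So FIRST(<L>) = {ε, q, u}.
FOLLOW(<S>) includes $ since <S> is the start symbol.
FOLLOW(<S>): in <S>->u <L> <S> <S> (occurrence 1), <S> is followed by <S> with FIRST {q, u}; in <S>->u <L> <S> <S> (occurrence 2), the suffix after <S> is empty (adds nothing new); in <S>-><N> <S> p q, <S> is followed by p q with FIRST {p}; in <L>-><F> <N> u <S>, the suffix after <S> is empty, so FOLLOW(<S>) ⊇ FOLLOW(<L>) = {$, p, q, u}. Thus FOLLOW(<S>) = {$, p, q, u}.
FOLLOW(<L>): in <S>->u <L> <S> <S>, <L> is followed by <S> <S> with FIRST {q, u}; in <S>-><N> p s <L>, the suffix after <L> is empty, so FOLLOW(<L>) ⊇ FOLLOW(<S>) = {$, p, q, u}. Thus FOLLOW(<L>) = {$, p, q, u}.
FOLLOW(<H>): in <N>-><H>, the suffix after <H> is empty, so FOLLOW(<H>) ⊇ FOLLOW(<N>) = {p, q, u}. Thus FOLLOW(<H>) = {p, q, u}.
FOLLOW(<F>): in <H>-><N> <F>, the suffix after <F> is empty, so FOLLOW(<F>) ⊇ FOLLOW(<H>) = {p, q, u}; in <L>-><F> <N> u <S>, <F> is followed by <N> u <S> with FIRST {q}; in <L>->u <F>, the suffix after <F> is empty, so FOLLOW(<F>) ⊇ FOLLOW(<L>) = {$, p, q, u}. Thus FOLLOW(<F>) = {$, p, q, u}.
FOLLOW(<N>): in <S>-><N> <S> p q, <N> is followed by <S> p q with FIRST {q, u}; in <S>-><N> p s <L>, <N> is followed by p s <L> with FIRST {p}; in <H>-><N> <F>, <N> is followed by <F> with FIRST {ε, q}; in <H>-><N> <F>, the suffix after <N> is nullable, so FOLLOW(<N>) ⊇ FOLLOW(<H>) = {p, q, u}; in <L>-><F> <N> u <S>, <N> is followed by u <S> with FIRST {u}; in <F>-><N> p, <N> is followed by p with FIRST {p}. Thus FOLLOW(<N>) = {p, q, u}.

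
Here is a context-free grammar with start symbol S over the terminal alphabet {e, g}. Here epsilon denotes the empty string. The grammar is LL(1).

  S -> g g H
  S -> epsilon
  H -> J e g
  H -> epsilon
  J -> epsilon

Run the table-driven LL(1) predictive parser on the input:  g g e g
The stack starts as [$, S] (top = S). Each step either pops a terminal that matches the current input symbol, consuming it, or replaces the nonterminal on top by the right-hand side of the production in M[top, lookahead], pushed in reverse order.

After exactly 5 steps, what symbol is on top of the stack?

e

step 1: stack=$ S  input=g g e g $  — expand S -> g g H
step 2: stack=$ H g g  input=g g e g $  — match g
step 3: stack=$ H g  input=g e g $  — match g
step 4: stack=$ H  input=e g $  — expand H -> J e g
step 5: stack=$ g e J  input=e g $  — expand J -> epsilon
Stack after step 5: $ g e (top = e).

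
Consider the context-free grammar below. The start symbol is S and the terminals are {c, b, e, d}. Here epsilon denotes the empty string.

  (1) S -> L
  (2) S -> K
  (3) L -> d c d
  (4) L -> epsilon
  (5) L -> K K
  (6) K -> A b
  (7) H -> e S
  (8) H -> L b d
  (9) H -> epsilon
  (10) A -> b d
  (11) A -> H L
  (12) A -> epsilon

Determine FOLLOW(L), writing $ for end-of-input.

{$, b, d, e}

FIRST(S): from S->L we get {epsilon, b, d, e}; from S->K we get {b, d, e}. So FIRST(S) = {epsilon, b, d, e}.
FIRST(L): from L->d c d we get {d}; from L->epsilon we get {epsilon}; from L->K K we get {b, d, e}. So FIRST(L) = {epsilon, b, d, e}.
FIRST(H): from H->e S we get {e}; from H->L b d we get {b, d, e}; from H->epsilon we get {epsilon}. So FIRST(H) = {epsilon, b, d, e}.
FIRST(A): from A->b d we get {b}; from A->H L we get {epsilon, b, d, e}; from A->epsilon we get {epsilon}. So FIRST(A) = {epsilon, b, d, e}.
FIRST(K): from K->A b we get {b, d, e}. So FIRST(K) = {b, d, e}.
FOLLOW(S) includes $ since S is the start symbol.
FOLLOW(A): in K->A b, A is followed by b with FIRST {b}. Thus FOLLOW(A) = {b}.
FOLLOW(H): in A->H L, H is followed by L with FIRST {epsilon, b, d, e}; in A->H L, the suffix after H is nullable, so FOLLOW(H) ⊇ FOLLOW(A) = {b}. Thus FOLLOW(H) = {b, d, e}.
FOLLOW(S): in H->e S, the suffix after S is empty, so FOLLOW(S) ⊇ FOLLOW(H) = {b, d, e}. Thus FOLLOW(S) = {$, b, d, e}.
FOLLOW(L): in S->L, the suffix after L is empty, so FOLLOW(L) ⊇ FOLLOW(S) = {$, b, d, e}; in H->L b d, L is followed by b d with FIRST {b}; in A->H L, the suffix after L is empty, so FOLLOW(L) ⊇ FOLLOW(A) = {b}. Thus FOLLOW(L) = {$, b, d, e}.
FOLLOW(K): in S->K, the suffix after K is empty, so FOLLOW(K) ⊇ FOLLOW(S) = {$, b, d, e}; in L->K K (occurrence 1), K is followed by K with FIRST {b, d, e}; in L->K K (occurrence 2), the suffix after K is empty, so FOLLOW(K) ⊇ FOLLOW(L) = {$, b, d, e}. Thus FOLLOW(K) = {$, b, d, e}.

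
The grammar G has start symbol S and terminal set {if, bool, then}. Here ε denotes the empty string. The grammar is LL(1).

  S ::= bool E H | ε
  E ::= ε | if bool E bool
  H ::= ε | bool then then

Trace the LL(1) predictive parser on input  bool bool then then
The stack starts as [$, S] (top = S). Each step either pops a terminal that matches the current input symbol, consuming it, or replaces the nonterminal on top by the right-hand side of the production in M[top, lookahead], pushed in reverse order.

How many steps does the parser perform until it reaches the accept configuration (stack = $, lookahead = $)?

7

     Stack             Input                  Action
  1  $ S               bool bool then then $  expand S ::= bool E H
  2  $ H E bool        bool bool then then $  match bool
  3  $ H E             bool then then $       expand E ::= ε
  4  $ H               bool then then $       expand H ::= bool then then
  5  $ then then bool  bool then then $       match bool
  6  $ then then       then then $            match then
  7  $ then            then $                 match then
Accept reached after 7 steps.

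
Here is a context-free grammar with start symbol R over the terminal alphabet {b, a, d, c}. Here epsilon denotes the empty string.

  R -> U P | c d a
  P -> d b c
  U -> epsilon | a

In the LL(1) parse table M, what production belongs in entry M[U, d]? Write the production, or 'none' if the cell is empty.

FIRST(P) = {d}
FIRST(U) = {epsilon, a}
FIRST(R) = {a, c, d}  (via U P)
FOLLOW(R) includes $ since R is the start symbol.
FOLLOW(U): in R->U P, U is followed by P with FIRST {d}. Thus FOLLOW(U) = {d}.
For U -> epsilon: FIRST(epsilon) = {epsilon}, so it goes in M[U, t] for t ∈ {}; since epsilon ∈ FIRST, also for every t ∈ FOLLOW(U) = {d}.
For U -> a: FIRST(a) = {a}, so it goes in M[U, t] for t ∈ {a}.

U -> epsilon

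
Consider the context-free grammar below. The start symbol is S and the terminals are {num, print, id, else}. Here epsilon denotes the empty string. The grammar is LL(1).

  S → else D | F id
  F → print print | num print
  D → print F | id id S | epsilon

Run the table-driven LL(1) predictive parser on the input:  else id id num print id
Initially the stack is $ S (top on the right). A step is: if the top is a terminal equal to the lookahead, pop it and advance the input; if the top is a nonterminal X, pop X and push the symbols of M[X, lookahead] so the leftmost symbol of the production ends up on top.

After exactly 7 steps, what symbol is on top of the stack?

num

step 1: stack=$ S  input=else id id num print id $  — expand S → else D
step 2: stack=$ D else  input=else id id num print id $  — match else
step 3: stack=$ D  input=id id num print id $  — expand D → id id S
step 4: stack=$ S id id  input=id id num print id $  — match id
step 5: stack=$ S id  input=id num print id $  — match id
step 6: stack=$ S  input=num print id $  — expand S → F id
step 7: stack=$ id F  input=num print id $  — expand F → num print
Stack after step 7: $ id print num (top = num).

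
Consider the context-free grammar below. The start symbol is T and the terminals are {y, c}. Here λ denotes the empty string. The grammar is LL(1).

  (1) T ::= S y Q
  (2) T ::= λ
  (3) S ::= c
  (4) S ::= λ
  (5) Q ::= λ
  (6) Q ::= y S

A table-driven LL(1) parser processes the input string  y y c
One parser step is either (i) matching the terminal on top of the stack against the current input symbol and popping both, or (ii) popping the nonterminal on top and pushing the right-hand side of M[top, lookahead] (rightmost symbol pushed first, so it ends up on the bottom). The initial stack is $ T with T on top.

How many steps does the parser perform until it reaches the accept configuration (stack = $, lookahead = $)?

7

step 1: stack=$ T  input=y y c $  — expand T ::= S y Q
step 2: stack=$ Q y S  input=y y c $  — expand S ::= λ
step 3: stack=$ Q y  input=y y c $  — match y
step 4: stack=$ Q  input=y c $  — expand Q ::= y S
step 5: stack=$ S y  input=y c $  — match y
step 6: stack=$ S  input=c $  — expand S ::= c
step 7: stack=$ c  input=c $  — match c
Accept reached after 7 steps.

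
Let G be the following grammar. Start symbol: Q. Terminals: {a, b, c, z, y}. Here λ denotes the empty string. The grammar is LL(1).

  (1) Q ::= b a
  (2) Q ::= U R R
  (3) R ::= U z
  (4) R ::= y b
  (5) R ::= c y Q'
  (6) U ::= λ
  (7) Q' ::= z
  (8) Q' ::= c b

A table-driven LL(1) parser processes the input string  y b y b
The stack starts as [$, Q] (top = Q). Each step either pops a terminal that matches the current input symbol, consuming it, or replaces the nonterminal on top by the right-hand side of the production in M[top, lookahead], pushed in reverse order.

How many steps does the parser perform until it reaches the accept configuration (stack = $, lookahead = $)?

     Stack    Input      Action
  1  $ Q      y b y b $  expand Q ::= U R R
  2  $ R R U  y b y b $  expand U ::= λ
  3  $ R R    y b y b $  expand R ::= y b
  4  $ R b y  y b y b $  match y
  5  $ R b    b y b $    match b
  6  $ R      y b $      expand R ::= y b
  7  $ b y    y b $      match y
  8  $ b      b $        match b
Accept reached after 8 steps.

8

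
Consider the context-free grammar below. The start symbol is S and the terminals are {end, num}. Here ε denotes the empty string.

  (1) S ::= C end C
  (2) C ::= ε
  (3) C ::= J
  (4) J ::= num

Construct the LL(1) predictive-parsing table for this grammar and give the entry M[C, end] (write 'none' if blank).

FIRST(J): from J::=num we get {num}. So FIRST(J) = {num}.
FIRST(C): from C::=ε we get {ε}; from C::=J we get {num}. So FIRST(C) = {ε, num}.
FIRST(S): from S::=C end C we get {end, num}. So FIRST(S) = {end, num}.
FOLLOW(S) includes $ since S is the start symbol.
FOLLOW(S): S appears on no right-hand side. Thus FOLLOW(S) = {$}.
FOLLOW(C): in S::=C end C (occurrence 1), C is followed by end C with FIRST {end}; in S::=C end C (occurrence 2), the suffix after C is empty, so FOLLOW(C) ⊇ FOLLOW(S) = {$}. Thus FOLLOW(C) = {$, end}.
For C ::= ε: FIRST(ε) = {ε}, so it goes in M[C, t] for t ∈ {}; since ε ∈ FIRST, also for every t ∈ FOLLOW(C) = {$, end}.
For C ::= J: FIRST(J) = {num}, so it goes in M[C, t] for t ∈ {num}.

C ::= ε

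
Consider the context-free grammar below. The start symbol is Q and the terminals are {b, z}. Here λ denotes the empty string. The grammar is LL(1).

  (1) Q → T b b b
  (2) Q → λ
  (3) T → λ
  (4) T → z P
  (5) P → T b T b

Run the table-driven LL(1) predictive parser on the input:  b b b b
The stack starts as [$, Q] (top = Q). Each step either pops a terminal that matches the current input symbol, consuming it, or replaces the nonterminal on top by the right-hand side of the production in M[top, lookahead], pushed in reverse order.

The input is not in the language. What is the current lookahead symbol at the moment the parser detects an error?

     Stack      Input      Action
  1  $ Q        b b b b $  expand Q → T b b b
  2  $ b b b T  b b b b $  expand T → λ
  3  $ b b b    b b b b $  match b
  4  $ b b      b b b $    match b
  5  $ b        b b $      match b
  6  $          b $        error: stack empty but input remains

b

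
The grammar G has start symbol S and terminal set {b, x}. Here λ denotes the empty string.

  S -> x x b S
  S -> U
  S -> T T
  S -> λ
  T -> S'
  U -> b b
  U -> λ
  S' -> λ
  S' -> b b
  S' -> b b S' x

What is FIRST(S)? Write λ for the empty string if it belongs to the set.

{λ, b, x}

FIRST(U): from U->b b we get {b}; from U->λ we get {λ}. So FIRST(U) = {λ, b}.
FIRST(S'): from S'->λ we get {λ}; from S'->b b we get {b}; from S'->b b S' x we get {b}. So FIRST(S') = {λ, b}.
FIRST(T): from T->S' we get {λ, b}. So FIRST(T) = {λ, b}.
FIRST(S): from S->x x b S we get {x}; from S->U we get {λ, b}; from S->T T we get {λ, b}; from S->λ we get {λ}. So FIRST(S) = {λ, b, x}.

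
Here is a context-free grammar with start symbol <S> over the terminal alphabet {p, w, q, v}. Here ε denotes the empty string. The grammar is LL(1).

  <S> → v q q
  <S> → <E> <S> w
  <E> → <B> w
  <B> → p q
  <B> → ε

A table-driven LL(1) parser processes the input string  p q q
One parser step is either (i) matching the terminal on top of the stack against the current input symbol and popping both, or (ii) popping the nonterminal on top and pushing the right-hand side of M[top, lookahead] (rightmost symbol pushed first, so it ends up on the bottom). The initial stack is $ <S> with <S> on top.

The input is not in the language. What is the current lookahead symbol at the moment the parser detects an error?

q

     Stack          Input    Action
  1  $ <S>          p q q $  expand <S> → <E> <S> w
  2  $ w <S> <E>    p q q $  expand <E> → <B> w
  3  $ w <S> w <B>  p q q $  expand <B> → p q
  4  $ w <S> w q p  p q q $  match p
  5  $ w <S> w q    q q $    match q
  6  $ w <S> w      q $      error: top is terminal w but lookahead is q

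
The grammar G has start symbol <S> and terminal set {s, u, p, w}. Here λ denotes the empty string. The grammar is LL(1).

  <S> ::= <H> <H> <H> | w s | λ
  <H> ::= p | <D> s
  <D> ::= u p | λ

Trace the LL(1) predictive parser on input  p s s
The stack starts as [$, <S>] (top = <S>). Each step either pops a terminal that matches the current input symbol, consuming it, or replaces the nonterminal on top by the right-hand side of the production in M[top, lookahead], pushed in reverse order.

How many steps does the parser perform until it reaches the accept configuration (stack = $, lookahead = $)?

9

step 1: stack=$ <S>  input=p s s $  — expand <S> ::= <H> <H> <H>
step 2: stack=$ <H> <H> <H>  input=p s s $  — expand <H> ::= p
step 3: stack=$ <H> <H> p  input=p s s $  — match p
step 4: stack=$ <H> <H>  input=s s $  — expand <H> ::= <D> s
step 5: stack=$ <H> s <D>  input=s s $  — expand <D> ::= λ
step 6: stack=$ <H> s  input=s s $  — match s
step 7: stack=$ <H>  input=s $  — expand <H> ::= <D> s
step 8: stack=$ s <D>  input=s $  — expand <D> ::= λ
step 9: stack=$ s  input=s $  — match s
Accept reached after 9 steps.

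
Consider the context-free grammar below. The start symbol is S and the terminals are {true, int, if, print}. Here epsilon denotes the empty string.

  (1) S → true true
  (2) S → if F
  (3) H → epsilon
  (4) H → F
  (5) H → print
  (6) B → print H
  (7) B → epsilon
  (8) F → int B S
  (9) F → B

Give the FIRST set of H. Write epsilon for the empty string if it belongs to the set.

{epsilon, int, print}

FIRST(S): from S→true true we get {true}; from S→if F we get {if}. So FIRST(S) = {if, true}.
FIRST(B): from B→print H we get {print}; from B→epsilon we get {epsilon}. So FIRST(B) = {epsilon, print}.
FIRST(F): from F→int B S we get {int}; from F→B we get {epsilon, print}. So FIRST(F) = {epsilon, int, print}.
FIRST(H): from H→epsilon we get {epsilon}; from H→F we get {epsilon, int, print}; from H→print we get {print}. So FIRST(H) = {epsilon, int, print}.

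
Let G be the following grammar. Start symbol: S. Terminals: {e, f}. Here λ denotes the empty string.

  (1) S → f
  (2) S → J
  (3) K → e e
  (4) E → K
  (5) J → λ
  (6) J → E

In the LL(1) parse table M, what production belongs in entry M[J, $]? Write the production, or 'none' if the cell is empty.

J → λ

FIRST(K) = {e}
FIRST(E) = {e}  (via K)
FIRST(J) = {λ, e}  (via E)
FIRST(S) = {λ, e, f}  (via J)
FOLLOW(S) includes $ since S is the start symbol.
FOLLOW(S): S appears on no right-hand side. Thus FOLLOW(S) = {$}.
FOLLOW(J): in S→J, the suffix after J is empty, so FOLLOW(J) ⊇ FOLLOW(S) = {$}. Thus FOLLOW(J) = {$}.
For J → λ: FIRST(λ) = {λ}, so it goes in M[J, t] for t ∈ {}; since λ ∈ FIRST, also for every t ∈ FOLLOW(J) = {$}.
For J → E: FIRST(E) = {e}, so it goes in M[J, t] for t ∈ {e}.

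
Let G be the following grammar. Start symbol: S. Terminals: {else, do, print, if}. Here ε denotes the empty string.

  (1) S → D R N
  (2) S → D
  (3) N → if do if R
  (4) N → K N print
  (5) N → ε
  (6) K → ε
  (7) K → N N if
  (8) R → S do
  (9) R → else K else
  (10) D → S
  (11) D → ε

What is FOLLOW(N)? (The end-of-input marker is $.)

{$, do, else, if, print}

FIRST(S) = {ε, do, else}  (via D R N, D)
FIRST(R) = {do, else}  (via S do)
FIRST(D) = {ε, do, else}  (via S)
FIRST(N) = {ε, if, print}  (via K N print)
FIRST(K) = {ε, if, print}  (via N N if)
FOLLOW(S) includes $ since S is the start symbol.
FOLLOW(K): in N→K N print, K is followed by N print with FIRST {if, print}; in R→else K else, K is followed by else with FIRST {else}. Thus FOLLOW(K) = {else, if, print}.
FOLLOW(S): in R→S do, S is followed by do with FIRST {do}; in D→S, the suffix after S is empty, so FOLLOW(S) ⊇ FOLLOW(D) = {$, do, else}. Thus FOLLOW(S) = {$, do, else}.
FOLLOW(N): in S→D R N, the suffix after N is empty, so FOLLOW(N) ⊇ FOLLOW(S) = {$, do, else}; in N→K N print, N is followed by print with FIRST {print}; in K→N N if (occurrence 1), N is followed by N if with FIRST {if, print}; in K→N N if (occurrence 2), N is followed by if with FIRST {if}. Thus FOLLOW(N) = {$, do, else, if, print}.
FOLLOW(R): in S→D R N, R is followed by N with FIRST {ε, if, print}; in S→D R N, the suffix after R is nullable, so FOLLOW(R) ⊇ FOLLOW(S) = {$, do, else}; in N→if do if R, the suffix after R is empty, so FOLLOW(R) ⊇ FOLLOW(N) = {$, do, else, if, print}. Thus FOLLOW(R) = {$, do, else, if, print}.
FOLLOW(D): in S→D R N, D is followed by R N with FIRST {do, else}; in S→D, the suffix after D is empty, so FOLLOW(D) ⊇ FOLLOW(S) = {$, do, else}. Thus FOLLOW(D) = {$, do, else}.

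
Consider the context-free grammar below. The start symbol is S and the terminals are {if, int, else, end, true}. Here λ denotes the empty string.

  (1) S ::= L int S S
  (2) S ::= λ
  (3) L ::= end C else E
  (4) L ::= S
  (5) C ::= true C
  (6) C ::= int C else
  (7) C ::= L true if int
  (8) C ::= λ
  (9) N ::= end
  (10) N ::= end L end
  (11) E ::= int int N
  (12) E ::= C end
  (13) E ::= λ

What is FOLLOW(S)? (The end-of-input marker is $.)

{$, end, int, true}

FIRST(N): from N::=end we get {end}; from N::=end L end we get {end}. So FIRST(N) = {end}.
FIRST(S): from S::=L int S S we get {end, int}; from S::=λ we get {λ}. So FIRST(S) = {λ, end, int}.
FIRST(L): from L::=end C else E we get {end}; from L::=S we get {λ, end, int}. So FIRST(L) = {λ, end, int}.
FIRST(C): from C::=true C we get {true}; from C::=int C else we get {int}; from C::=L true if int we get {end, int, true}; from C::=λ we get {λ}. So FIRST(C) = {λ, end, int, true}.
FIRST(E): from E::=int int N we get {int}; from E::=C end we get {end, int, true}; from E::=λ we get {λ}. So FIRST(E) = {λ, end, int, true}.
FOLLOW(S) includes $ since S is the start symbol.
FOLLOW(L): in S::=L int S S, L is followed by int S S with FIRST {int}; in C::=L true if int, L is followed by true if int with FIRST {true}; in N::=end L end, L is followed by end with FIRST {end}. Thus FOLLOW(L) = {end, int, true}.
FOLLOW(S): in S::=L int S S (occurrence 1), S is followed by S with FIRST {λ, end, int}; in S::=L int S S (occurrence 1), the suffix after S is nullable (adds nothing new); in S::=L int S S (occurrence 2), the suffix after S is empty (adds nothing new); in L::=S, the suffix after S is empty, so FOLLOW(S) ⊇ FOLLOW(L) = {end, int, true}. Thus FOLLOW(S) = {$, end, int, true}.
FOLLOW(C): in L::=end C else E, C is followed by else E with FIRST {else}; in C::=true C, the suffix after C is empty (adds nothing new); in C::=int C else, C is followed by else with FIRST {else}; in E::=C end, C is followed by end with FIRST {end}. Thus FOLLOW(C) = {else, end}.
FOLLOW(E): in L::=end C else E, the suffix after E is empty, so FOLLOW(E) ⊇ FOLLOW(L) = {end, int, true}. Thus FOLLOW(E) = {end, int, true}.
FOLLOW(N): in E::=int int N, the suffix after N is empty, so FOLLOW(N) ⊇ FOLLOW(E) = {end, int, true}. Thus FOLLOW(N) = {end, int, true}.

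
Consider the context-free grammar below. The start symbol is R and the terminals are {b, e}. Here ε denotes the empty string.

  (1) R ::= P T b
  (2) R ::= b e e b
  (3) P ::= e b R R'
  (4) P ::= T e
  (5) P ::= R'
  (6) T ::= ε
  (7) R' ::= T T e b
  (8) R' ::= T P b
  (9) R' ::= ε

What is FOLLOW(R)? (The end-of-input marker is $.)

FIRST(T): from T::=ε we get {ε}. So FIRST(T) = {ε}.
FIRST(R): from R::=P T b we get {b, e}; from R::=b e e b we get {b}. So FIRST(R) = {b, e}.
FIRST(P): from P::=e b R R' we get {e}; from P::=T e we get {e}; from P::=R' we get {ε, b, e}. So FIRST(P) = {ε, b, e}.
FIRST(R'): from R'::=T T e b we get {e}; from R'::=T P b we get {b, e}; from R'::=ε we get {ε}. So FIRST(R') = {ε, b, e}.
FOLLOW(R) includes $ since R is the start symbol.
FOLLOW(P): in R::=P T b, P is followed by T b with FIRST {b}; in R'::=T P b, P is followed by b with FIRST {b}. Thus FOLLOW(P) = {b}.
FOLLOW(R): in P::=e b R R', R is followed by R' with FIRST {ε, b, e}; in P::=e b R R', the suffix after R is nullable, so FOLLOW(R) ⊇ FOLLOW(P) = {b}. Thus FOLLOW(R) = {$, b, e}.
FOLLOW(T): in R::=P T b, T is followed by b with FIRST {b}; in P::=T e, T is followed by e with FIRST {e}; in R'::=T T e b (occurrence 1), T is followed by T e b with FIRST {e}; in R'::=T T e b (occurrence 2), T is followed by e b with FIRST {e}; in R'::=T P b, T is followed by P b with FIRST {b, e}. Thus FOLLOW(T) = {b, e}.
FOLLOW(R'): in P::=e b R R', the suffix after R' is empty, so FOLLOW(R') ⊇ FOLLOW(P) = {b}; in P::=R', the suffix after R' is empty, so FOLLOW(R') ⊇ FOLLOW(P) = {b}. Thus FOLLOW(R') = {b}.

{$, b, e}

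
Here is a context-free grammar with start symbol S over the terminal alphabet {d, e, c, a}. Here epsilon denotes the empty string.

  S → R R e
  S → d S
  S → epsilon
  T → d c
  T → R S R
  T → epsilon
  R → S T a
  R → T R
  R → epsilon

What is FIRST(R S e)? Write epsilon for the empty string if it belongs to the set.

{a, d, e}

FIRST(S): from S→R R e we get {a, d, e}; from S→d S we get {d}; from S→epsilon we get {epsilon}. So FIRST(S) = {epsilon, a, d, e}.
FIRST(T): from T→d c we get {d}; from T→R S R we get {epsilon, a, d, e}; from T→epsilon we get {epsilon}. So FIRST(T) = {epsilon, a, d, e}.
FIRST(R): from R→S T a we get {a, d, e}; from R→T R we get {epsilon, a, d, e}; from R→epsilon we get {epsilon}. So FIRST(R) = {epsilon, a, d, e}.
FIRST(R S e): take FIRST of each symbol in turn, carrying on past any symbol whose FIRST contains epsilon; result {a, d, e}.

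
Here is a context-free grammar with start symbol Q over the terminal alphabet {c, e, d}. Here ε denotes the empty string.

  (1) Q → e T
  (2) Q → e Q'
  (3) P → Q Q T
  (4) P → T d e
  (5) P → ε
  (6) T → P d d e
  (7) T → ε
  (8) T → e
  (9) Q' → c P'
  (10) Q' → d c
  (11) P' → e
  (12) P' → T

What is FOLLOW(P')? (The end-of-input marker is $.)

FIRST(Q) = {e}
FIRST(Q') = {c, d}
FIRST(P) = {ε, d, e}  (via Q Q T, T d e)
FIRST(T) = {ε, d, e}  (via P d d e)
FIRST(P') = {ε, d, e}  (via T)
FOLLOW(Q) includes $ since Q is the start symbol.
FOLLOW(P): in T→P d d e, P is followed by d d e with FIRST {d}. Thus FOLLOW(P) = {d}.
FOLLOW(Q): in P→Q Q T (occurrence 1), Q is followed by Q T with FIRST {e}; in P→Q Q T (occurrence 2), Q is followed by T with FIRST {ε, d, e}; in P→Q Q T (occurrence 2), the suffix after Q is nullable, so FOLLOW(Q) ⊇ FOLLOW(P) = {d}. Thus FOLLOW(Q) = {$, d, e}.
FOLLOW(Q'): in Q→e Q', the suffix after Q' is empty, so FOLLOW(Q') ⊇ FOLLOW(Q) = {$, d, e}. Thus FOLLOW(Q') = {$, d, e}.
FOLLOW(P'): in Q'→c P', the suffix after P' is empty, so FOLLOW(P') ⊇ FOLLOW(Q') = {$, d, e}. Thus FOLLOW(P') = {$, d, e}.
FOLLOW(T): in Q→e T, the suffix after T is empty, so FOLLOW(T) ⊇ FOLLOW(Q) = {$, d, e}; in P→Q Q T, the suffix after T is empty, so FOLLOW(T) ⊇ FOLLOW(P) = {d}; in P→T d e, T is followed by d e with FIRST {d}; in P'→T, the suffix after T is empty, so FOLLOW(T) ⊇ FOLLOW(P') = {$, d, e}. Thus FOLLOW(T) = {$, d, e}.

{$, d, e}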